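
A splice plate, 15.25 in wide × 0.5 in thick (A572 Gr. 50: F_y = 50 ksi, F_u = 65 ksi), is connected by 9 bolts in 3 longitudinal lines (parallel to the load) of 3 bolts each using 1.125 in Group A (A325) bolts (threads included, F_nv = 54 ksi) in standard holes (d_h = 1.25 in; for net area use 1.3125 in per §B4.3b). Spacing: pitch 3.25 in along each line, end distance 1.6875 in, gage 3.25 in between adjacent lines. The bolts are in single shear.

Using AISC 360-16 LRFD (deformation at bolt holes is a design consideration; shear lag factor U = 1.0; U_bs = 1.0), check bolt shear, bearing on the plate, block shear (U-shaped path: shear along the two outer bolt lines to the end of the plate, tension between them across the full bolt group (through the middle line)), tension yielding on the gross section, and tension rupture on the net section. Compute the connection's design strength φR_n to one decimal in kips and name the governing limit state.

Bolt shear: A_b = π(1.125)²/4 = 0.99402 in². φR_n = 0.75 × 54 × 0.99402 × 9 × 1 = 362.3 kips.
Bearing (0.5 in plate, F_u = 65 ksi): end bolts L_c = 1.6875 − 1.25/2 = 1.0625, R_n = min(1.2×1.0625×0.5×65, 2.4×1.125×0.5×65) = 41.438 kips/bolt; interior L_c = 3.25 − 1.25 = 2, R_n = 78 kips/bolt. φR_n = 0.75 × (3×41.438 + 6×78) = 444.2 kips.
Block shear: shear path 2×[1.6875+2×3.25] = 2×8.1875 in, A_gv = 8.1875, A_nv = 2×(8.1875 − 2.5×1.3125)×0.5 = 4.9063 in²; tension across gage: (6.5 − 2×1.3125)×0.5 = 1.9375 in². R_n = min(0.6×65×4.9063, 0.6×50×8.1875) + 1.0×65×1.9375 = min(191.35, 245.63) + 125.94 = 317.29 kips. φR_n = 0.75 × 317.29 = 238.0 kips.
Tension yield (gross): A_g = 15.25×0.5 = 7.625 in². φR_n = 0.90 × 50 × 7.625 = 343.1 kips.
Tension rupture (net): A_n = (15.25 − 3×1.3125)×0.5 = 5.6563 in² (U = 1.0, A_e = A_n). φR_n = 0.75 × 65 × 5.6563 = 275.7 kips.
Governing: min(362.3, 444.2, 238.0, 343.1, 275.7) = 238.0 kips → block shear.

238.0 kips (block shear governs)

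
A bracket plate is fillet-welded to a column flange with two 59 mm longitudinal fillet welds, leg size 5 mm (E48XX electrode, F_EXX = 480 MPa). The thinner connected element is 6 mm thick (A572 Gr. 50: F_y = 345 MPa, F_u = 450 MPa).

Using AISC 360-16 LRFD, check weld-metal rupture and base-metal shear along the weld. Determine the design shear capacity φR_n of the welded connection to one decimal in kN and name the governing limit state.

90.1 kN (weld metal governs)

Weld metal: throat = 0.707×5 = 3.535 mm, L = 2×59 = 118 mm. φR_n = 0.75 × 0.6 × 480 × 3.535 × 118 = 90.1 kN.
Base metal shear (6 mm plate): yield φR_n = 1.0×0.6×345×6×118 = 146.6 kN; rupture φR_n = 0.75×0.6×450×6×118 = 143.4 kN; take 143.4 kN (rupture).
Governing: min(90.1, 143.4) = 90.1 kN → weld metal.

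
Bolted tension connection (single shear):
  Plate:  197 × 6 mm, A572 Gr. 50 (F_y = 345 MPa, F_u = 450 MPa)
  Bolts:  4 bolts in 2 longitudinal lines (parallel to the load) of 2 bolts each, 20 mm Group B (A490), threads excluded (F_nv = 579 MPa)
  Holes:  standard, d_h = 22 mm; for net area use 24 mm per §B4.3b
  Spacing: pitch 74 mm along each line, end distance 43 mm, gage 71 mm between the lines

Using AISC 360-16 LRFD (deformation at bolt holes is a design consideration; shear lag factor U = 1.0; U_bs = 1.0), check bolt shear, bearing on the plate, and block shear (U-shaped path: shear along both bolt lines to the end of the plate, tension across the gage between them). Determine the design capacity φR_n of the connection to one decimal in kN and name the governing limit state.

Bolt shear: A_b = π(20)²/4 = 314.16 mm². φR_n = 0.75 × 579 × 314.16 × 4 × 1 = 545.7 kN.
Bearing (6 mm plate, F_u = 450 MPa): end bolts L_c = 43 − 22/2 = 32, R_n = min(1.2×32×6×450, 2.4×20×6×450) = 103.68 kN/bolt; interior L_c = 74 − 22 = 52, R_n = 129.6 kN/bolt. φR_n = 0.75 × (2×103.68 + 2×129.6) = 349.9 kN.
Block shear: shear path 2×[43+1×74] = 2×117 mm, A_gv = 1404, A_nv = 2×(117 − 1.5×24)×6 = 972 mm²; tension across gage: (71 − 1×24)×6 = 282 mm². R_n = min(0.6×450×972, 0.6×345×1404) + 1.0×450×282 = min(262.44, 290.63) + 126.9 = 389.34 kN. φR_n = 0.75 × 389.34 = 292.0 kN.
Governing: min(545.7, 349.9, 292.0) = 292.0 kN → block shear.

292.0 kN (block shear governs)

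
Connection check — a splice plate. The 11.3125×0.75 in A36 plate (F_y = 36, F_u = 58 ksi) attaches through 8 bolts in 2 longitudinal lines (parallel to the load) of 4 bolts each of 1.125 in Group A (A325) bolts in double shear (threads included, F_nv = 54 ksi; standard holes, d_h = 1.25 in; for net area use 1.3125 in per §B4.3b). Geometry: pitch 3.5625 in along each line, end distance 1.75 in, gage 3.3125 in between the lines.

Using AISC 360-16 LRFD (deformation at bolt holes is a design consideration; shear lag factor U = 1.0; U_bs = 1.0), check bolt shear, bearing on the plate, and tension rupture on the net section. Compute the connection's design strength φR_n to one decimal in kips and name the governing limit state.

283.4 kips (net-section rupture governs)

Bolt shear: A_b = π(1.125)²/4 = 0.99402 in². φR_n = 0.75 × 54 × 0.99402 × 8 × 2 = 644.1 kips.
Bearing (0.75 in plate, F_u = 58 ksi): end bolts L_c = 1.75 − 1.25/2 = 1.125, R_n = min(1.2×1.125×0.75×58, 2.4×1.125×0.75×58) = 58.725 kips/bolt; interior L_c = 3.5625 − 1.25 = 2.3125, R_n = 117.45 kips/bolt. φR_n = 0.75 × (2×58.725 + 6×117.45) = 616.6 kips.
Tension rupture (net): A_n = (11.3125 − 2×1.3125)×0.75 = 6.5156 in² (U = 1.0, A_e = A_n). φR_n = 0.75 × 58 × 6.5156 = 283.4 kips.
Governing: min(644.1, 616.6, 283.4) = 283.4 kips → net-section rupture.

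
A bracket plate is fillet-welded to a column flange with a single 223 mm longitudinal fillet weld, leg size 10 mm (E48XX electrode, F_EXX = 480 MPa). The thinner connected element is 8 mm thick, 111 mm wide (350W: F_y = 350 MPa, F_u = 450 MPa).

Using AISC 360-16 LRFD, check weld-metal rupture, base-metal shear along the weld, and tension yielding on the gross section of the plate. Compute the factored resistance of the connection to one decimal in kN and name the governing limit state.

Weld metal: throat = 0.707×10 = 7.07 mm, L = 223 mm. φR_n = 0.75 × 0.6 × 480 × 7.07 × 223 = 340.5 kN.
Base metal shear (8 mm plate): yield φR_n = 1.0×0.6×350×8×223 = 374.6 kN; rupture φR_n = 0.75×0.6×450×8×223 = 361.3 kN; take 361.3 kN (rupture).
Tension yield (gross): A_g = 111×8 = 888 mm². φR_n = 0.90 × 350 × 888 = 279.7 kN.
Governing: min(340.5, 361.3, 279.7) = 279.7 kN → gross-section yield.

279.7 kN (gross-section yield governs)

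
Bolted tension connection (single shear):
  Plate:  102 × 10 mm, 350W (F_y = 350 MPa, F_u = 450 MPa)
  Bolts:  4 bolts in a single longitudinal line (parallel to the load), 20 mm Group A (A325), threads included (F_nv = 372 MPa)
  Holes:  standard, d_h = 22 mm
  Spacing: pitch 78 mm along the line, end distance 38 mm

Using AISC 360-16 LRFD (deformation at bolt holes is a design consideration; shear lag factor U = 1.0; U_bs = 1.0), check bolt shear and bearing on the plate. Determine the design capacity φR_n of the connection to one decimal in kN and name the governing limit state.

350.6 kN (bolt shear governs)

Bolt shear: A_b = π(20)²/4 = 314.16 mm². φR_n = 0.75 × 372 × 314.16 × 4 × 1 = 350.6 kN.
Bearing (10 mm plate, F_u = 450 MPa): end bolts L_c = 38 − 22/2 = 27, R_n = min(1.2×27×10×450, 2.4×20×10×450) = 145.8 kN/bolt; interior L_c = 78 − 22 = 56, R_n = 216 kN/bolt. φR_n = 0.75 × (1×145.8 + 3×216) = 595.4 kN.
Governing: min(350.6, 595.4) = 350.6 kN → bolt shear.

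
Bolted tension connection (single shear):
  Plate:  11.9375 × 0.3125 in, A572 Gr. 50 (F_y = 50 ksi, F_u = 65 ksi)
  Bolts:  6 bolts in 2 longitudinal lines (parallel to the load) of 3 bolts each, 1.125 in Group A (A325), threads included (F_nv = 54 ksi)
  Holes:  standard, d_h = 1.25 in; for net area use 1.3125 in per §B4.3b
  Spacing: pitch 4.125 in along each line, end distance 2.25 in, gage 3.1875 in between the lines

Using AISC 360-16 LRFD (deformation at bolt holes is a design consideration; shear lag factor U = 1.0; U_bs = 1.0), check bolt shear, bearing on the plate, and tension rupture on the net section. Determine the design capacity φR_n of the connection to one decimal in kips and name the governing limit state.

Bolt shear: A_b = π(1.125)²/4 = 0.99402 in². φR_n = 0.75 × 54 × 0.99402 × 6 × 1 = 241.5 kips.
Bearing (0.3125 in plate, F_u = 65 ksi): end bolts L_c = 2.25 − 1.25/2 = 1.625, R_n = min(1.2×1.625×0.3125×65, 2.4×1.125×0.3125×65) = 39.609 kips/bolt; interior L_c = 4.125 − 1.25 = 2.875, R_n = 54.844 kips/bolt. φR_n = 0.75 × (2×39.609 + 4×54.844) = 223.9 kips.
Tension rupture (net): A_n = (11.9375 − 2×1.3125)×0.3125 = 2.9102 in² (U = 1.0, A_e = A_n). φR_n = 0.75 × 65 × 2.9102 = 141.9 kips.
Governing: min(241.5, 223.9, 141.9) = 141.9 kips → net-section rupture.

141.9 kips (net-section rupture governs)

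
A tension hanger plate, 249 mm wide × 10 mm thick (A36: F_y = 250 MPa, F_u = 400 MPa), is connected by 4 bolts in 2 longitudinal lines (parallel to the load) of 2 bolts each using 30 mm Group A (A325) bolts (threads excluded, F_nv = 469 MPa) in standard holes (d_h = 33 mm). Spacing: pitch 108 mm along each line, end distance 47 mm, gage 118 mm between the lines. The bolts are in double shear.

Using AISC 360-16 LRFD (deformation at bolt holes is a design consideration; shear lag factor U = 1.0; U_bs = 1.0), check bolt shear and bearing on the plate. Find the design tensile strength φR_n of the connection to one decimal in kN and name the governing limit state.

Bolt shear: A_b = π(30)²/4 = 706.86 mm². φR_n = 0.75 × 469 × 706.86 × 4 × 2 = 1989.1 kN.
Bearing (10 mm plate, F_u = 400 MPa): end bolts L_c = 47 − 33/2 = 30.5, R_n = min(1.2×30.5×10×400, 2.4×30×10×400) = 146.4 kN/bolt; interior L_c = 108 − 33 = 75, R_n = 288 kN/bolt. φR_n = 0.75 × (2×146.4 + 2×288) = 651.6 kN.
Governing: min(1989.1, 651.6) = 651.6 kN → bearing.

651.6 kN (bearing governs)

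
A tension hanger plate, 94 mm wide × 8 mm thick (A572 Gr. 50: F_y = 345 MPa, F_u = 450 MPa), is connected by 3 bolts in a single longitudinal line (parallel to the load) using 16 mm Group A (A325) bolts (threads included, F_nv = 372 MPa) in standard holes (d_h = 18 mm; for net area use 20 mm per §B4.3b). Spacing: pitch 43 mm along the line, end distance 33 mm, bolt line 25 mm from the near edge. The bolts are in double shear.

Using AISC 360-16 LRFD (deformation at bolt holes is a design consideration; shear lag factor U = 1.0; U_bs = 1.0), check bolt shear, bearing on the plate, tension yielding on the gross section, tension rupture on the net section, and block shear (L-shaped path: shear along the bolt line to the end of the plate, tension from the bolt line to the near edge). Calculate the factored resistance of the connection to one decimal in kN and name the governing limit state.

Bolt shear: A_b = π(16)²/4 = 201.06 mm². φR_n = 0.75 × 372 × 201.06 × 3 × 2 = 336.6 kN.
Bearing (8 mm plate, F_u = 450 MPa): end bolts L_c = 33 − 18/2 = 24, R_n = min(1.2×24×8×450, 2.4×16×8×450) = 103.68 kN/bolt; interior L_c = 43 − 18 = 25, R_n = 108 kN/bolt. φR_n = 0.75 × (1×103.68 + 2×108) = 239.8 kN.
Tension yield (gross): A_g = 94×8 = 752 mm². φR_n = 0.90 × 345 × 752 = 233.5 kN.
Tension rupture (net): A_n = (94 − 1×20)×8 = 592 mm² (U = 1.0, A_e = A_n). φR_n = 0.75 × 450 × 592 = 199.8 kN.
Block shear: shear path 1×[33+2×43] = 1×119 mm, A_gv = 952, A_nv = 1×(119 − 2.5×20)×8 = 552 mm²; tension to near edge: (25 − 0.5×20)×8 = 120 mm². R_n = min(0.6×450×552, 0.6×345×952) + 1.0×450×120 = min(149.04, 197.06) + 54 = 203.04 kN. φR_n = 0.75 × 203.04 = 152.3 kN.
Governing: min(336.6, 239.8, 233.5, 199.8, 152.3) = 152.3 kN → block shear.

152.3 kN (block shear governs)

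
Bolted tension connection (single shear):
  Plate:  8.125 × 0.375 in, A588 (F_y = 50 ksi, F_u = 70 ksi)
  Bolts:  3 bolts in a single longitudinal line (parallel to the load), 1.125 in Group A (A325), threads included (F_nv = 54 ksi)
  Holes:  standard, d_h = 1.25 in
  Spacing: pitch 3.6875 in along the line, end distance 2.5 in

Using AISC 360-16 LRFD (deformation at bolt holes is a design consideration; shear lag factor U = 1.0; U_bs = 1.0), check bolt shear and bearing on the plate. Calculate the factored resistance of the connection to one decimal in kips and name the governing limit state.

Bolt shear: A_b = π(1.125)²/4 = 0.99402 in². φR_n = 0.75 × 54 × 0.99402 × 3 × 1 = 120.8 kips.
Bearing (0.375 in plate, F_u = 70 ksi): end bolts L_c = 2.5 − 1.25/2 = 1.875, R_n = min(1.2×1.875×0.375×70, 2.4×1.125×0.375×70) = 59.063 kips/bolt; interior L_c = 3.6875 − 1.25 = 2.4375, R_n = 70.875 kips/bolt. φR_n = 0.75 × (1×59.063 + 2×70.875) = 150.6 kips.
Governing: min(120.8, 150.6) = 120.8 kips → bolt shear.

120.8 kips (bolt shear governs)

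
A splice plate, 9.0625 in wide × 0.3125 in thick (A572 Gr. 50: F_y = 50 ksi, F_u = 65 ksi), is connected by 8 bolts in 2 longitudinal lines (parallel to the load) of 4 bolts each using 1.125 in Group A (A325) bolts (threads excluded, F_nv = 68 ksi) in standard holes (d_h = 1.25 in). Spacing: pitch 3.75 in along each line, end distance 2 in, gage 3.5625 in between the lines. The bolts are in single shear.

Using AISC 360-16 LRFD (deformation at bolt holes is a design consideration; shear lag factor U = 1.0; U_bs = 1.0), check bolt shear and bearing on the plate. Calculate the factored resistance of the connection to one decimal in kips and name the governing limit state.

Bolt shear: A_b = π(1.125)²/4 = 0.99402 in². φR_n = 0.75 × 68 × 0.99402 × 8 × 1 = 405.6 kips.
Bearing (0.3125 in plate, F_u = 65 ksi): end bolts L_c = 2 − 1.25/2 = 1.375, R_n = min(1.2×1.375×0.3125×65, 2.4×1.125×0.3125×65) = 33.516 kips/bolt; interior L_c = 3.75 − 1.25 = 2.5, R_n = 54.844 kips/bolt. φR_n = 0.75 × (2×33.516 + 6×54.844) = 297.1 kips.
Governing: min(405.6, 297.1) = 297.1 kips → bearing.

297.1 kips (bearing governs)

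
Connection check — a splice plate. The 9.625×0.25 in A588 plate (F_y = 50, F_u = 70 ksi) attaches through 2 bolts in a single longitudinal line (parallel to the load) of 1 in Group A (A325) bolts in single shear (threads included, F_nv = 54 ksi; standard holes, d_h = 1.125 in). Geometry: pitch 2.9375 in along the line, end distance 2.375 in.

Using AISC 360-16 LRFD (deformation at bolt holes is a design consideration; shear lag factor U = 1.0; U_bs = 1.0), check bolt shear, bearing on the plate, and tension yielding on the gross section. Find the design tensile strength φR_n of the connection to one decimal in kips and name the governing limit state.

Bolt shear: A_b = π(1)²/4 = 0.7854 in². φR_n = 0.75 × 54 × 0.7854 × 2 × 1 = 63.6 kips.
Bearing (0.25 in plate, F_u = 70 ksi): end bolts L_c = 2.375 − 1.125/2 = 1.8125, R_n = min(1.2×1.8125×0.25×70, 2.4×1×0.25×70) = 38.063 kips/bolt; interior L_c = 2.9375 − 1.125 = 1.8125, R_n = 38.063 kips/bolt. φR_n = 0.75 × (1×38.063 + 1×38.063) = 57.1 kips.
Tension yield (gross): A_g = 9.625×0.25 = 2.4063 in². φR_n = 0.90 × 50 × 2.4063 = 108.3 kips.
Governing: min(63.6, 57.1, 108.3) = 57.1 kips → bearing.

57.1 kips (bearing governs)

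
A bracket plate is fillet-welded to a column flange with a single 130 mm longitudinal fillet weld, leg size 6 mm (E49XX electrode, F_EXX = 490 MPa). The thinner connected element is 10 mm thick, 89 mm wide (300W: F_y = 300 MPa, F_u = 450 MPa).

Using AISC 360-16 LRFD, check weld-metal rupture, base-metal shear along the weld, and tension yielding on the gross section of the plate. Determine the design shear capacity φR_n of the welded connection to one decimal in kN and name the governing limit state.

121.6 kN (weld metal governs)

Weld metal: throat = 0.707×6 = 4.242 mm, L = 130 mm. φR_n = 0.75 × 0.6 × 490 × 4.242 × 130 = 121.6 kN.
Base metal shear (10 mm plate): yield φR_n = 1.0×0.6×300×10×130 = 234.0 kN; rupture φR_n = 0.75×0.6×450×10×130 = 263.3 kN; take 234.0 kN (yield).
Tension yield (gross): A_g = 89×10 = 890 mm². φR_n = 0.90 × 300 × 890 = 240.3 kN.
Governing: min(121.6, 234.0, 240.3) = 121.6 kN → weld metal.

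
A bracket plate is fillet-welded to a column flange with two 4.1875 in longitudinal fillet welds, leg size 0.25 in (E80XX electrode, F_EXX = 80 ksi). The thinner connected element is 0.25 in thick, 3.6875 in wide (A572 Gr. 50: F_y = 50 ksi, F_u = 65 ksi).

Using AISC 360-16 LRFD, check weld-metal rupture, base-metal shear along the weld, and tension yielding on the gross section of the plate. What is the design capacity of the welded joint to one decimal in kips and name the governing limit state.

Weld metal: throat = 0.707×0.25 = 0.17675 in, L = 2×4.1875 = 8.375 in. φR_n = 0.75 × 0.6 × 80 × 0.17675 × 8.375 = 53.3 kips.
Base metal shear (0.25 in plate): yield φR_n = 1.0×0.6×50×0.25×8.375 = 62.8 kips; rupture φR_n = 0.75×0.6×65×0.25×8.375 = 61.2 kips; take 61.2 kips (rupture).
Tension yield (gross): A_g = 3.6875×0.25 = 0.92188 in². φR_n = 0.90 × 50 × 0.92188 = 41.5 kips.
Governing: min(53.3, 61.2, 41.5) = 41.5 kips → gross-section yield.

41.5 kips (gross-section yield governs)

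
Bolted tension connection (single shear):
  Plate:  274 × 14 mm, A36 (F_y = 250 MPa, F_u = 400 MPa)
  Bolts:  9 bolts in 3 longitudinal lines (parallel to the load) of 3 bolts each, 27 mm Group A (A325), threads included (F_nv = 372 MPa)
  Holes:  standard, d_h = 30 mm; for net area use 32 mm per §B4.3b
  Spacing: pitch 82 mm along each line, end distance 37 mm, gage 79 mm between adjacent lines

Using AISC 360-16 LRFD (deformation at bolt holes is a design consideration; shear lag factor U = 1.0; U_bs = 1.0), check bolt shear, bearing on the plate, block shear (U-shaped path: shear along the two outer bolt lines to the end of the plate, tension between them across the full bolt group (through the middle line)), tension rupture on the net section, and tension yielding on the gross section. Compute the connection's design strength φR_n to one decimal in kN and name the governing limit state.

747.6 kN (net-section rupture governs)

Bolt shear: A_b = π(27)²/4 = 572.56 mm². φR_n = 0.75 × 372 × 572.56 × 9 × 1 = 1437.7 kN.
Bearing (14 mm plate, F_u = 400 MPa): end bolts L_c = 37 − 30/2 = 22, R_n = min(1.2×22×14×400, 2.4×27×14×400) = 147.84 kN/bolt; interior L_c = 82 − 30 = 52, R_n = 349.44 kN/bolt. φR_n = 0.75 × (3×147.84 + 6×349.44) = 1905.1 kN.
Block shear: shear path 2×[37+2×82] = 2×201 mm, A_gv = 5628, A_nv = 2×(201 − 2.5×32)×14 = 3388 mm²; tension across gage: (158 − 2×32)×14 = 1316 mm². R_n = min(0.6×400×3388, 0.6×250×5628) + 1.0×400×1316 = min(813.12, 844.2) + 526.4 = 1339.5 kN. φR_n = 0.75 × 1339.5 = 1004.6 kN.
Tension rupture (net): A_n = (274 − 3×32)×14 = 2492 mm² (U = 1.0, A_e = A_n). φR_n = 0.75 × 400 × 2492 = 747.6 kN.
Tension yield (gross): A_g = 274×14 = 3836 mm². φR_n = 0.90 × 250 × 3836 = 863.1 kN.
Governing: min(1437.7, 1905.1, 1004.6, 747.6, 863.1) = 747.6 kN → net-section rupture.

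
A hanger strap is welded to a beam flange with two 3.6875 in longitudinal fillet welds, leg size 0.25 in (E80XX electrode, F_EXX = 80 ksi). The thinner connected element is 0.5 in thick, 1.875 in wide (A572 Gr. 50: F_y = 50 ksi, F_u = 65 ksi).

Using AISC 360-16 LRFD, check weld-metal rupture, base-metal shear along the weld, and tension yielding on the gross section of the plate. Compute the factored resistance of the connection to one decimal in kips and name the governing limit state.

Weld metal: throat = 0.707×0.25 = 0.17675 in, L = 2×3.6875 = 7.375 in. φR_n = 0.75 × 0.6 × 80 × 0.17675 × 7.375 = 46.9 kips.
Base metal shear (0.5 in plate): yield φR_n = 1.0×0.6×50×0.5×7.375 = 110.6 kips; rupture φR_n = 0.75×0.6×65×0.5×7.375 = 107.9 kips; take 107.9 kips (rupture).
Tension yield (gross): A_g = 1.875×0.5 = 0.9375 in². φR_n = 0.90 × 50 × 0.9375 = 42.2 kips.
Governing: min(46.9, 107.9, 42.2) = 42.2 kips → gross-section yield.

42.2 kips (gross-section yield governs)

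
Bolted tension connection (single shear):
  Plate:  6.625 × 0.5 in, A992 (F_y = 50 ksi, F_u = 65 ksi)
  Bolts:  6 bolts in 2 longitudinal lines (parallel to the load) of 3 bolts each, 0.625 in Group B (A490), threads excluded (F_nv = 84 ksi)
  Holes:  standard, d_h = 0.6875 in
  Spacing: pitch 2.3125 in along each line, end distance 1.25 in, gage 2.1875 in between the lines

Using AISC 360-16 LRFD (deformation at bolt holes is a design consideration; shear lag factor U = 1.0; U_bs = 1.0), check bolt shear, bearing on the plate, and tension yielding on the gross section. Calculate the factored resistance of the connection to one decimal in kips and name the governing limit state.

Bolt shear: A_b = π(0.625)²/4 = 0.3068 in². φR_n = 0.75 × 84 × 0.3068 × 6 × 1 = 116.0 kips.
Bearing (0.5 in plate, F_u = 65 ksi): end bolts L_c = 1.25 − 0.6875/2 = 0.90625, R_n = min(1.2×0.90625×0.5×65, 2.4×0.625×0.5×65) = 35.344 kips/bolt; interior L_c = 2.3125 − 0.6875 = 1.625, R_n = 48.75 kips/bolt. φR_n = 0.75 × (2×35.344 + 4×48.75) = 199.3 kips.
Tension yield (gross): A_g = 6.625×0.5 = 3.3125 in². φR_n = 0.90 × 50 × 3.3125 = 149.1 kips.
Governing: min(116.0, 199.3, 149.1) = 116.0 kips → bolt shear.

116.0 kips (bolt shear governs)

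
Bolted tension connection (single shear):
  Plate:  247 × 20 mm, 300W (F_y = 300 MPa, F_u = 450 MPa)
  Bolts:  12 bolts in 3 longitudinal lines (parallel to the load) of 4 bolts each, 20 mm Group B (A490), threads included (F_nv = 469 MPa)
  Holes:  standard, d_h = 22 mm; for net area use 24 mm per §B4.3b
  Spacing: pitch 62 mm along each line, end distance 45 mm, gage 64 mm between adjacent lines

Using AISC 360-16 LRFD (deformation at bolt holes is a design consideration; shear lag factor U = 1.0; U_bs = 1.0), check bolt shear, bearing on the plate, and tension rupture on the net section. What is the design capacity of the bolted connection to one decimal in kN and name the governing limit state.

1181.3 kN (net-section rupture governs)

Bolt shear: A_b = π(20)²/4 = 314.16 mm². φR_n = 0.75 × 469 × 314.16 × 12 × 1 = 1326.1 kN.
Bearing (20 mm plate, F_u = 450 MPa): end bolts L_c = 45 − 22/2 = 34, R_n = min(1.2×34×20×450, 2.4×20×20×450) = 367.2 kN/bolt; interior L_c = 62 − 22 = 40, R_n = 432 kN/bolt. φR_n = 0.75 × (3×367.2 + 9×432) = 3742.2 kN.
Tension rupture (net): A_n = (247 − 3×24)×20 = 3500 mm² (U = 1.0, A_e = A_n). φR_n = 0.75 × 450 × 3500 = 1181.3 kN.
Governing: min(1326.1, 3742.2, 1181.3) = 1181.3 kN → net-section rupture.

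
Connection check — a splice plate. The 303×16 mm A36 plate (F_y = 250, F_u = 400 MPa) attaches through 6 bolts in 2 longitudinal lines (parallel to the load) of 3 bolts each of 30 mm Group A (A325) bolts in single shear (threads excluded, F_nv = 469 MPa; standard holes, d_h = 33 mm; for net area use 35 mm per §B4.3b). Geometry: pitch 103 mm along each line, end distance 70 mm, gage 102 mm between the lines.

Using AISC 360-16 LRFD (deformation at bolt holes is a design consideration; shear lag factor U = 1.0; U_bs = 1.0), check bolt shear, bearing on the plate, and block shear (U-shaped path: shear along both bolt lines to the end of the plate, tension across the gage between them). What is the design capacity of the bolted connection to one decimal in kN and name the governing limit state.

Bolt shear: A_b = π(30)²/4 = 706.86 mm². φR_n = 0.75 × 469 × 706.86 × 6 × 1 = 1491.8 kN.
Bearing (16 mm plate, F_u = 400 MPa): end bolts L_c = 70 − 33/2 = 53.5, R_n = min(1.2×53.5×16×400, 2.4×30×16×400) = 410.88 kN/bolt; interior L_c = 103 − 33 = 70, R_n = 460.8 kN/bolt. φR_n = 0.75 × (2×410.88 + 4×460.8) = 1998.7 kN.
Block shear: shear path 2×[70+2×103] = 2×276 mm, A_gv = 8832, A_nv = 2×(276 − 2.5×35)×16 = 6032 mm²; tension across gage: (102 − 1×35)×16 = 1072 mm². R_n = min(0.6×400×6032, 0.6×250×8832) + 1.0×400×1072 = min(1447.7, 1324.8) + 428.8 = 1753.6 kN. φR_n = 0.75 × 1753.6 = 1315.2 kN.
Governing: min(1491.8, 1998.7, 1315.2) = 1315.2 kN → block shear.

1315.2 kN (block shear governs)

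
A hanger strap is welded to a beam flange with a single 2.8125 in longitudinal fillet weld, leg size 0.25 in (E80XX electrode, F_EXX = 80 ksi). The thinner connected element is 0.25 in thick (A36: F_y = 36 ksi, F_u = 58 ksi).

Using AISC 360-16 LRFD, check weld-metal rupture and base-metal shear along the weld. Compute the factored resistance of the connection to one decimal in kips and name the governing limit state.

15.2 kips (base-metal shear governs)

Weld metal: throat = 0.707×0.25 = 0.17675 in, L = 2.8125 in. φR_n = 0.75 × 0.6 × 80 × 0.17675 × 2.8125 = 17.9 kips.
Base metal shear (0.25 in plate): yield φR_n = 1.0×0.6×36×0.25×2.8125 = 15.2 kips; rupture φR_n = 0.75×0.6×58×0.25×2.8125 = 18.4 kips; take 15.2 kips (yield).
Governing: min(17.9, 15.2) = 15.2 kips → base-metal shear.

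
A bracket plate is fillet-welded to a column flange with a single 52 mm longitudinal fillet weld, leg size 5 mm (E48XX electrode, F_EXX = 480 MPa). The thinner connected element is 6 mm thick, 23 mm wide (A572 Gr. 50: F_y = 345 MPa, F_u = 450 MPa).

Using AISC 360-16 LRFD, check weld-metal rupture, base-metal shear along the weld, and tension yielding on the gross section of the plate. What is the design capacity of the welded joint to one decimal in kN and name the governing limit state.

Weld metal: throat = 0.707×5 = 3.535 mm, L = 52 mm. φR_n = 0.75 × 0.6 × 480 × 3.535 × 52 = 39.7 kN.
Base metal shear (6 mm plate): yield φR_n = 1.0×0.6×345×6×52 = 64.6 kN; rupture φR_n = 0.75×0.6×450×6×52 = 63.2 kN; take 63.2 kN (rupture).
Tension yield (gross): A_g = 23×6 = 138 mm². φR_n = 0.90 × 345 × 138 = 42.8 kN.
Governing: min(39.7, 63.2, 42.8) = 39.7 kN → weld metal.

39.7 kN (weld metal governs)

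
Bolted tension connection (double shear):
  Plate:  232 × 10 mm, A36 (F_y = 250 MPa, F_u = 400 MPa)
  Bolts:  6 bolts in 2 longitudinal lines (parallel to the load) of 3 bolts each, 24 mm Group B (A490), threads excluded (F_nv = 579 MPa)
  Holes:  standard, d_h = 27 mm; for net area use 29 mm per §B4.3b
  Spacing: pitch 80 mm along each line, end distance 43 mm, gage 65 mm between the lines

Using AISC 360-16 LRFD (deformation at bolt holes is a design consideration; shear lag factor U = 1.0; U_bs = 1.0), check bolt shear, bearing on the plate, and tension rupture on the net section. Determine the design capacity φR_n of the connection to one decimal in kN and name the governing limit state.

522.0 kN (net-section rupture governs)

Bolt shear: A_b = π(24)²/4 = 452.39 mm². φR_n = 0.75 × 579 × 452.39 × 6 × 2 = 2357.4 kN.
Bearing (10 mm plate, F_u = 400 MPa): end bolts L_c = 43 − 27/2 = 29.5, R_n = min(1.2×29.5×10×400, 2.4×24×10×400) = 141.6 kN/bolt; interior L_c = 80 − 27 = 53, R_n = 230.4 kN/bolt. φR_n = 0.75 × (2×141.6 + 4×230.4) = 903.6 kN.
Tension rupture (net): A_n = (232 − 2×29)×10 = 1740 mm² (U = 1.0, A_e = A_n). φR_n = 0.75 × 400 × 1740 = 522.0 kN.
Governing: min(2357.4, 903.6, 522.0) = 522.0 kN → net-section rupture.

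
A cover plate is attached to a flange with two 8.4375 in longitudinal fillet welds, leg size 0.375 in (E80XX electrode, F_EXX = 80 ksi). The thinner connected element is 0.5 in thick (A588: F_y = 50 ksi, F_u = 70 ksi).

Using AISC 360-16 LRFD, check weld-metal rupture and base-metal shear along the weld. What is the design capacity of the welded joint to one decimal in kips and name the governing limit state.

Weld metal: throat = 0.707×0.375 = 0.26513 in, L = 2×8.4375 = 16.875 in. φR_n = 0.75 × 0.6 × 80 × 0.26513 × 16.875 = 161.1 kips.
Base metal shear (0.5 in plate): yield φR_n = 1.0×0.6×50×0.5×16.875 = 253.1 kips; rupture φR_n = 0.75×0.6×70×0.5×16.875 = 265.8 kips; take 253.1 kips (yield).
Governing: min(161.1, 253.1) = 161.1 kips → weld metal.

161.1 kips (weld metal governs)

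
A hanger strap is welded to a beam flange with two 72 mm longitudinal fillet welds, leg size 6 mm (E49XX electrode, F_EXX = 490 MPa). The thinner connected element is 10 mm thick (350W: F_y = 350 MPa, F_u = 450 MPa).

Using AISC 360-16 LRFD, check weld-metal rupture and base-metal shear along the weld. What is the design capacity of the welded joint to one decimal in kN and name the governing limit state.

134.7 kN (weld metal governs)

Weld metal: throat = 0.707×6 = 4.242 mm, L = 2×72 = 144 mm. φR_n = 0.75 × 0.6 × 490 × 4.242 × 144 = 134.7 kN.
Base metal shear (10 mm plate): yield φR_n = 1.0×0.6×350×10×144 = 302.4 kN; rupture φR_n = 0.75×0.6×450×10×144 = 291.6 kN; take 291.6 kN (rupture).
Governing: min(134.7, 291.6) = 134.7 kN → weld metal.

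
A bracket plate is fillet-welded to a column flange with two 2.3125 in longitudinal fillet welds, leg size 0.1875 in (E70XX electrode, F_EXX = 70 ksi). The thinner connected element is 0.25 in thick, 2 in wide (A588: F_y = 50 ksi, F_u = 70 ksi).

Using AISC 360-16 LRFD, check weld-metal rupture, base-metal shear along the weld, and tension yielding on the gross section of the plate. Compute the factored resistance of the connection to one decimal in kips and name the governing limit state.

19.3 kips (weld metal governs)

Weld metal: throat = 0.707×0.1875 = 0.13256 in, L = 2×2.3125 = 4.625 in. φR_n = 0.75 × 0.6 × 70 × 0.13256 × 4.625 = 19.3 kips.
Base metal shear (0.25 in plate): yield φR_n = 1.0×0.6×50×0.25×4.625 = 34.7 kips; rupture φR_n = 0.75×0.6×70×0.25×4.625 = 36.4 kips; take 34.7 kips (yield).
Tension yield (gross): A_g = 2×0.25 = 0.5 in². φR_n = 0.90 × 50 × 0.5 = 22.5 kips.
Governing: min(19.3, 34.7, 22.5) = 19.3 kips → weld metal.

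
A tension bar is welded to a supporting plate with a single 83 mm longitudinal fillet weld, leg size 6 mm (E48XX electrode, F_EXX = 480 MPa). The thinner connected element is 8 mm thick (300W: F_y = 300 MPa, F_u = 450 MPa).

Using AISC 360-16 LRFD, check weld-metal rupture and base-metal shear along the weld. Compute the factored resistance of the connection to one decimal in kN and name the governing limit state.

76.1 kN (weld metal governs)

Weld metal: throat = 0.707×6 = 4.242 mm, L = 83 mm. φR_n = 0.75 × 0.6 × 480 × 4.242 × 83 = 76.1 kN.
Base metal shear (8 mm plate): yield φR_n = 1.0×0.6×300×8×83 = 119.5 kN; rupture φR_n = 0.75×0.6×450×8×83 = 134.5 kN; take 119.5 kN (yield).
Governing: min(76.1, 119.5) = 76.1 kN → weld metal.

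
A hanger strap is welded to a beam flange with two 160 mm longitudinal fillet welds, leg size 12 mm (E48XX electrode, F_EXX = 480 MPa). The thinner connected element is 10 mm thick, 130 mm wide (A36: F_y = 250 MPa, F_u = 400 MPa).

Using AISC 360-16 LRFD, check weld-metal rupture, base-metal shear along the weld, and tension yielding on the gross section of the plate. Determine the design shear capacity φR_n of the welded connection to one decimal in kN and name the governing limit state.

292.5 kN (gross-section yield governs)

Weld metal: throat = 0.707×12 = 8.484 mm, L = 2×160 = 320 mm. φR_n = 0.75 × 0.6 × 480 × 8.484 × 320 = 586.4 kN.
Base metal shear (10 mm plate): yield φR_n = 1.0×0.6×250×10×320 = 480.0 kN; rupture φR_n = 0.75×0.6×400×10×320 = 576.0 kN; take 480.0 kN (yield).
Tension yield (gross): A_g = 130×10 = 1300 mm². φR_n = 0.90 × 250 × 1300 = 292.5 kN.
Governing: min(586.4, 480.0, 292.5) = 292.5 kN → gross-section yield.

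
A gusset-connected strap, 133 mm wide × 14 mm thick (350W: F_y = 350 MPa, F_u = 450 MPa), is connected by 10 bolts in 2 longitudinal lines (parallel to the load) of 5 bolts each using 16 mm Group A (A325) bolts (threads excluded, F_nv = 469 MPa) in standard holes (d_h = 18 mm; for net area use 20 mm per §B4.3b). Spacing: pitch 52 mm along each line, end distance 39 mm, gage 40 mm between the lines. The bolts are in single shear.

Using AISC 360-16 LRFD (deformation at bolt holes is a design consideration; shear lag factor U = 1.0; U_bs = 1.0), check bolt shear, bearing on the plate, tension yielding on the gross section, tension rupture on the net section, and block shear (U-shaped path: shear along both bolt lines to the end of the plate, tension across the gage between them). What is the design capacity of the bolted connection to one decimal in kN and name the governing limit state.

439.4 kN (net-section rupture governs)

Bolt shear: A_b = π(16)²/4 = 201.06 mm². φR_n = 0.75 × 469 × 201.06 × 10 × 1 = 707.2 kN.
Bearing (14 mm plate, F_u = 450 MPa): end bolts L_c = 39 − 18/2 = 30, R_n = min(1.2×30×14×450, 2.4×16×14×450) = 226.8 kN/bolt; interior L_c = 52 − 18 = 34, R_n = 241.92 kN/bolt. φR_n = 0.75 × (2×226.8 + 8×241.92) = 1791.7 kN.
Tension yield (gross): A_g = 133×14 = 1862 mm². φR_n = 0.90 × 350 × 1862 = 586.5 kN.
Tension rupture (net): A_n = (133 − 2×20)×14 = 1302 mm² (U = 1.0, A_e = A_n). φR_n = 0.75 × 450 × 1302 = 439.4 kN.
Block shear: shear path 2×[39+4×52] = 2×247 mm, A_gv = 6916, A_nv = 2×(247 − 4.5×20)×14 = 4396 mm²; tension across gage: (40 − 1×20)×14 = 280 mm². R_n = min(0.6×450×4396, 0.6×350×6916) + 1.0×450×280 = min(1186.9, 1452.4) + 126 = 1312.9 kN. φR_n = 0.75 × 1312.9 = 984.7 kN.
Governing: min(707.2, 1791.7, 586.5, 439.4, 984.7) = 439.4 kN → net-section rupture.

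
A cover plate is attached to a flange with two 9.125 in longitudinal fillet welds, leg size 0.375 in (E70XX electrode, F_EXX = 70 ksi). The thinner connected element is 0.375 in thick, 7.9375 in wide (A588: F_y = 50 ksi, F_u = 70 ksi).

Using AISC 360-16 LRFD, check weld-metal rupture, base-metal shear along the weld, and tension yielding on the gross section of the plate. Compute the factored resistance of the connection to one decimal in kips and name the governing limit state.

Weld metal: throat = 0.707×0.375 = 0.26513 in, L = 2×9.125 = 18.25 in. φR_n = 0.75 × 0.6 × 70 × 0.26513 × 18.25 = 152.4 kips.
Base metal shear (0.375 in plate): yield φR_n = 1.0×0.6×50×0.375×18.25 = 205.3 kips; rupture φR_n = 0.75×0.6×70×0.375×18.25 = 215.6 kips; take 205.3 kips (yield).
Tension yield (gross): A_g = 7.9375×0.375 = 2.9766 in². φR_n = 0.90 × 50 × 2.9766 = 133.9 kips.
Governing: min(152.4, 205.3, 133.9) = 133.9 kips → gross-section yield.

133.9 kips (gross-section yield governs)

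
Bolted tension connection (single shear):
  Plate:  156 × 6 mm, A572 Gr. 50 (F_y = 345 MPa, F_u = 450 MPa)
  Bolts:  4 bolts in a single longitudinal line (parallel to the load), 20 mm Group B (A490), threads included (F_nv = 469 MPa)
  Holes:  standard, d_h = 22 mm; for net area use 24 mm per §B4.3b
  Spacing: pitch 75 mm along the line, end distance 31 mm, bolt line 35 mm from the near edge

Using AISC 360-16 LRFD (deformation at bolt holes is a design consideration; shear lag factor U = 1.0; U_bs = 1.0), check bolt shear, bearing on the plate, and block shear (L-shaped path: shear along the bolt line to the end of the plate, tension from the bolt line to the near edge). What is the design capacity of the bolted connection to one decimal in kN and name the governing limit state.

255.6 kN (block shear governs)

Bolt shear: A_b = π(20)²/4 = 314.16 mm². φR_n = 0.75 × 469 × 314.16 × 4 × 1 = 442.0 kN.
Bearing (6 mm plate, F_u = 450 MPa): end bolts L_c = 31 − 22/2 = 20, R_n = min(1.2×20×6×450, 2.4×20×6×450) = 64.8 kN/bolt; interior L_c = 75 − 22 = 53, R_n = 129.6 kN/bolt. φR_n = 0.75 × (1×64.8 + 3×129.6) = 340.2 kN.
Block shear: shear path 1×[31+3×75] = 1×256 mm, A_gv = 1536, A_nv = 1×(256 − 3.5×24)×6 = 1032 mm²; tension to near edge: (35 − 0.5×24)×6 = 138 mm². R_n = min(0.6×450×1032, 0.6×345×1536) + 1.0×450×138 = min(278.64, 317.95) + 62.1 = 340.74 kN. φR_n = 0.75 × 340.74 = 255.6 kN.
Governing: min(442.0, 340.2, 255.6) = 255.6 kN → block shear.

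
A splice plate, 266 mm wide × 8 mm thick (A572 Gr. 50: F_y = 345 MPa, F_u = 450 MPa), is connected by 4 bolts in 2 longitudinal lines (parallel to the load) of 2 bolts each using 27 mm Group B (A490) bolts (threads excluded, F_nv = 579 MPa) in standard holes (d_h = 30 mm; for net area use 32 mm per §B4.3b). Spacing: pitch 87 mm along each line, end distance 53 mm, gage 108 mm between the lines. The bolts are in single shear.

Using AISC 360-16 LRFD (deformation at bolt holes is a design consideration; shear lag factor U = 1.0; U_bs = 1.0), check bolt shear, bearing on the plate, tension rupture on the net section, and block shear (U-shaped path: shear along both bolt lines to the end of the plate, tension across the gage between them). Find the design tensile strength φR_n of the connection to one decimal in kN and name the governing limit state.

Bolt shear: A_b = π(27)²/4 = 572.56 mm². φR_n = 0.75 × 579 × 572.56 × 4 × 1 = 994.5 kN.
Bearing (8 mm plate, F_u = 450 MPa): end bolts L_c = 53 − 30/2 = 38, R_n = min(1.2×38×8×450, 2.4×27×8×450) = 164.16 kN/bolt; interior L_c = 87 − 30 = 57, R_n = 233.28 kN/bolt. φR_n = 0.75 × (2×164.16 + 2×233.28) = 596.2 kN.
Tension rupture (net): A_n = (266 − 2×32)×8 = 1616 mm² (U = 1.0, A_e = A_n). φR_n = 0.75 × 450 × 1616 = 545.4 kN.
Block shear: shear path 2×[53+1×87] = 2×140 mm, A_gv = 2240, A_nv = 2×(140 − 1.5×32)×8 = 1472 mm²; tension across gage: (108 − 1×32)×8 = 608 mm². R_n = min(0.6×450×1472, 0.6×345×2240) + 1.0×450×608 = min(397.44, 463.68) + 273.6 = 671.04 kN. φR_n = 0.75 × 671.04 = 503.3 kN.
Governing: min(994.5, 596.2, 545.4, 503.3) = 503.3 kN → block shear.

503.3 kN (block shear governs)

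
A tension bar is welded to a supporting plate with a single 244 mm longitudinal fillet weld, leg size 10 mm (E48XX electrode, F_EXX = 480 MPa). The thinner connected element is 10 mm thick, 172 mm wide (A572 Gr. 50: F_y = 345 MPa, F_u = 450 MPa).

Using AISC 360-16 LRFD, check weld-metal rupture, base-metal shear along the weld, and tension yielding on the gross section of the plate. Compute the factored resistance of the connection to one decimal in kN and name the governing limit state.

Weld metal: throat = 0.707×10 = 7.07 mm, L = 244 mm. φR_n = 0.75 × 0.6 × 480 × 7.07 × 244 = 372.6 kN.
Base metal shear (10 mm plate): yield φR_n = 1.0×0.6×345×10×244 = 505.1 kN; rupture φR_n = 0.75×0.6×450×10×244 = 494.1 kN; take 494.1 kN (rupture).
Tension yield (gross): A_g = 172×10 = 1720 mm². φR_n = 0.90 × 345 × 1720 = 534.1 kN.
Governing: min(372.6, 494.1, 534.1) = 372.6 kN → weld metal.

372.6 kN (weld metal governs)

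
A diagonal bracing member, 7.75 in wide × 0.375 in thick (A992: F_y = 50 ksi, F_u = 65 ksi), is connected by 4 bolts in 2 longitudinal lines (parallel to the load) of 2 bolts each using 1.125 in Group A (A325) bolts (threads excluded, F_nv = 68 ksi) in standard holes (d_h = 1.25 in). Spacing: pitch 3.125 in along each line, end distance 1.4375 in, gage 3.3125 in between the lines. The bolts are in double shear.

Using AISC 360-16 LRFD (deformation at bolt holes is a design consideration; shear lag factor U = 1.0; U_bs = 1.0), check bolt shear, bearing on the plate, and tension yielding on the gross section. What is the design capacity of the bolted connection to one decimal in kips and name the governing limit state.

117.9 kips (bearing governs)

Bolt shear: A_b = π(1.125)²/4 = 0.99402 in². φR_n = 0.75 × 68 × 0.99402 × 4 × 2 = 405.6 kips.
Bearing (0.375 in plate, F_u = 65 ksi): end bolts L_c = 1.4375 − 1.25/2 = 0.8125, R_n = min(1.2×0.8125×0.375×65, 2.4×1.125×0.375×65) = 23.766 kips/bolt; interior L_c = 3.125 − 1.25 = 1.875, R_n = 54.844 kips/bolt. φR_n = 0.75 × (2×23.766 + 2×54.844) = 117.9 kips.
Tension yield (gross): A_g = 7.75×0.375 = 2.9063 in². φR_n = 0.90 × 50 × 2.9063 = 130.8 kips.
Governing: min(405.6, 117.9, 130.8) = 117.9 kips → bearing.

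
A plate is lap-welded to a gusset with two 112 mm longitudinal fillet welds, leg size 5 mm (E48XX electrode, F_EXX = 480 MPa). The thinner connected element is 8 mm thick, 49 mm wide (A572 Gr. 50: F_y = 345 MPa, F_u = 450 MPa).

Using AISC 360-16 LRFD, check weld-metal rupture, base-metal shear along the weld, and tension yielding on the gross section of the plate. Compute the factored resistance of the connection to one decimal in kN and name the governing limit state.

121.7 kN (gross-section yield governs)

Weld metal: throat = 0.707×5 = 3.535 mm, L = 2×112 = 224 mm. φR_n = 0.75 × 0.6 × 480 × 3.535 × 224 = 171.0 kN.
Base metal shear (8 mm plate): yield φR_n = 1.0×0.6×345×8×224 = 370.9 kN; rupture φR_n = 0.75×0.6×450×8×224 = 362.9 kN; take 362.9 kN (rupture).
Tension yield (gross): A_g = 49×8 = 392 mm². φR_n = 0.90 × 345 × 392 = 121.7 kN.
Governing: min(171.0, 362.9, 121.7) = 121.7 kN → gross-section yield.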